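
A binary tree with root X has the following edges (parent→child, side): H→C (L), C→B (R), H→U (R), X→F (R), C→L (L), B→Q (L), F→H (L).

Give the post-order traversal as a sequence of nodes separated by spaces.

Post-order visits the left subtree, then the right subtree, then the node.
At X: no left child.
At X: go right to F.
  At F: go left to H.
    At H: go left to C.
      At C: go left to L.
        L is a leaf — visit L.
      At C: go right to B.
        At B: go left to Q.
          Q is a leaf — visit Q.
        At B: no right child.
        Visit B.
      Visit C.
    At H: go right to U.
      U is a leaf — visit U.
    Visit H.
  At F: no right child.
  Visit F.
Visit X.

L Q B C U H F X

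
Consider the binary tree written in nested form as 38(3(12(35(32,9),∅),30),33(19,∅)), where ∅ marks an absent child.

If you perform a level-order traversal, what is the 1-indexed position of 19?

6

Level-order visits nodes level by level from the root, left to right within each level.
Level 0: 38
Level 1: 3, 33
Level 2: 12, 30, 19
Level 3: 35
Level 4: 32, 9
Full level-order sequence: 38, 3, 33, 12, 30, 19, 35, 32, 9.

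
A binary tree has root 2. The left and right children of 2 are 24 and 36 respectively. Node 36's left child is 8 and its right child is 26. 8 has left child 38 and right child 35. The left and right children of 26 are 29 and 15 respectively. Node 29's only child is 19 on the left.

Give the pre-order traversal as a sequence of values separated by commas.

2, 24, 36, 8, 38, 35, 26, 29, 19, 15

Pre-order visits the node, then its left subtree, then its right subtree.
Visit 2.
At 2: go left to 24.
  24 is a leaf — visit 24.
At 2: go right to 36.
  Visit 36.
  At 36: go left to 8.
    Visit 8.
    At 8: go left to 38.
      38 is a leaf — visit 38.
    At 8: go right to 35.
      35 is a leaf — visit 35.
  At 36: go right to 26.
    Visit 26.
    At 26: go left to 29.
      Visit 29.
      At 29: go left to 19.
        19 is a leaf — visit 19.
      At 29: no right child.
    At 26: go right to 15.
      15 is a leaf — visit 15.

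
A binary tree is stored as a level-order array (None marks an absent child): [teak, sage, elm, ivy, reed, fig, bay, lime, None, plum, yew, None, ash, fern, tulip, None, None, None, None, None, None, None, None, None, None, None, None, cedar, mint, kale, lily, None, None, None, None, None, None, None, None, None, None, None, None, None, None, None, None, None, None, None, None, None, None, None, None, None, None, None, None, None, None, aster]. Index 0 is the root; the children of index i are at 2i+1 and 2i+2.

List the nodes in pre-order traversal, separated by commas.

teak, sage, ivy, lime, reed, plum, yew, elm, fig, ash, bay, fern, cedar, mint, tulip, kale, lily, aster

Pre-order visits the node, then its left subtree, then its right subtree.
Visit teak.
At teak: go left to sage.
  Visit sage.
  At sage: go left to ivy.
    Visit ivy.
    At ivy: go left to lime.
      lime is a leaf — visit lime.
    At ivy: no right child.
  At sage: go right to reed.
    Visit reed.
    At reed: go left to plum.
      plum is a leaf — visit plum.
    At reed: go right to yew.
      yew is a leaf — visit yew.
At teak: go right to elm.
  Visit elm.
  At elm: go left to fig.
    Visit fig.
    At fig: no left child.
    At fig: go right to ash.
      ash is a leaf — visit ash.
  At elm: go right to bay.
    Visit bay.
    At bay: go left to fern.
      Visit fern.
      At fern: go left to cedar.
        cedar is a leaf — visit cedar.
      At fern: go right to mint.
        mint is a leaf — visit mint.
    At bay: go right to tulip.
      Visit tulip.
      At tulip: go left to kale.
        kale is a leaf — visit kale.
      At tulip: go right to lily.
        Visit lily.
        At lily: go left to aster.
          aster is a leaf — visit aster.
        At lily: no right child.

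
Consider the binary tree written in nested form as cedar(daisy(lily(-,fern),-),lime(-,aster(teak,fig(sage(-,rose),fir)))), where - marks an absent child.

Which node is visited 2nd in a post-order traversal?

lily

Post-order visits the left subtree, then the right subtree, then the node.
At cedar: go left to daisy.
  At daisy: go left to lily.
    At lily: no left child.
    At lily: go right to fern.
      fern is a leaf — visit fern.
    Visit lily.
  At daisy: no right child.
  Visit daisy.
At cedar: go right to lime.
  At lime: no left child.
  At lime: go right to aster.
    At aster: go left to teak.
      teak is a leaf — visit teak.
    At aster: go right to fig.
      At fig: go left to sage.
        At sage: no left child.
        At sage: go right to rose.
          rose is a leaf — visit rose.
        Visit sage.
      At fig: go right to fir.
        fir is a leaf — visit fir.
      Visit fig.
    Visit aster.
  Visit lime.
Visit cedar.
Full post-order sequence: fern, lily, daisy, teak, rose, sage, fir, fig, aster, lime, cedar.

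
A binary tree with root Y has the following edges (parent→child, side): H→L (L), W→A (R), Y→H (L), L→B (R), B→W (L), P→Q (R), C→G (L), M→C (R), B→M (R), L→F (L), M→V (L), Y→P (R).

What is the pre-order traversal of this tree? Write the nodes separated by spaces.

Pre-order visits the node, then its left subtree, then its right subtree.
Visit Y.
At Y: go left to H.
  Visit H.
  At H: go left to L.
    Visit L.
    At L: go left to F.
      F is a leaf — visit F.
    At L: go right to B.
      Visit B.
      At B: go left to W.
        Visit W.
        At W: no left child.
        At W: go right to A.
          A is a leaf — visit A.
      At B: go right to M.
        Visit M.
        At M: go left to V.
          V is a leaf — visit V.
        At M: go right to C.
          Visit C.
          At C: go left to G.
            G is a leaf — visit G.
          At C: no right child.
  At H: no right child.
At Y: go right to P.
  Visit P.
  At P: no left child.
  At P: go right to Q.
    Q is a leaf — visit Q.

Y H L F B W A M V C G P Q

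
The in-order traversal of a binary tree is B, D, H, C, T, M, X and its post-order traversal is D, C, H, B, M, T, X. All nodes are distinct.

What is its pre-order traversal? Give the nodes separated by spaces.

The last element of post-order is the root; it splits in-order into left and right subtrees.
Root X: left subtree has 6 nodes {B, D, H, C, T, M}, right has 0 { }.
  Root T: left subtree has 4 nodes {B, D, H, C}, right has 1 {M}.
    Root B: left subtree has 0 nodes { }, right has 3 {D, H, C}.
      Root H: left subtree has 1 node {D}, right has 1 {C}.

X T B H D C M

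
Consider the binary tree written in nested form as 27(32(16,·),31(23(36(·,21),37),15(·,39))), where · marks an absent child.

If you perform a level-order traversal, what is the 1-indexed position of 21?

Level-order visits nodes level by level from the root, left to right within each level.
Level 0: 27
Level 1: 32, 31
Level 2: 16, 23, 15
Level 3: 36, 37, 39
Level 4: 21
Full level-order sequence: 27, 32, 31, 16, 23, 15, 36, 37, 39, 21.

10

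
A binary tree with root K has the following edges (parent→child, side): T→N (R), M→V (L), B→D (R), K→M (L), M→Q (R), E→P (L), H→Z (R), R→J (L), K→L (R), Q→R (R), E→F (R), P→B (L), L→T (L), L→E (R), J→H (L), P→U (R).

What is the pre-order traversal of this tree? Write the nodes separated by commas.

Pre-order visits the node, then its left subtree, then its right subtree.
Visit K.
At K: go left to M.
  Visit M.
  At M: go left to V.
    V is a leaf — visit V.
  At M: go right to Q.
    Visit Q.
    At Q: no left child.
    At Q: go right to R.
      Visit R.
      At R: go left to J.
        Visit J.
        At J: go left to H.
          Visit H.
          At H: no left child.
          At H: go right to Z.
            Z is a leaf — visit Z.
        At J: no right child.
      At R: no right child.
At K: go right to L.
  Visit L.
  At L: go left to T.
    Visit T.
    At T: no left child.
    At T: go right to N.
      N is a leaf — visit N.
  At L: go right to E.
    Visit E.
    At E: go left to P.
      Visit P.
      At P: go left to B.
        Visit B.
        At B: no left child.
        At B: go right to D.
          D is a leaf — visit D.
      At P: go right to U.
        U is a leaf — visit U.
    At E: go right to F.
      F is a leaf — visit F.

K, M, V, Q, R, J, H, Z, L, T, N, E, P, B, D, U, F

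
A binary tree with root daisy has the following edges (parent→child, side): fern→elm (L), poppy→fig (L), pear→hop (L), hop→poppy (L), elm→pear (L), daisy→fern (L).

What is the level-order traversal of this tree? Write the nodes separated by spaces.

Level-order visits nodes level by level from the root, left to right within each level.
Level 0: daisy
Level 1: fern
Level 2: elm
Level 3: pear
Level 4: hop
Level 5: poppy
Level 6: fig

daisy fern elm pear hop poppy fig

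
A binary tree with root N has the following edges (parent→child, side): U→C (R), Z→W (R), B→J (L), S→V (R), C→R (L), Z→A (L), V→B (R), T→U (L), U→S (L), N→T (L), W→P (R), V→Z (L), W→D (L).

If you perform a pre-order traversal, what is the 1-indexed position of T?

Pre-order visits the node, then its left subtree, then its right subtree.
Visit N.
At N: go left to T.
  Visit T.
  At T: go left to U.
    Visit U.
    At U: go left to S.
      Visit S.
      At S: no left child.
      At S: go right to V.
        Visit V.
        At V: go left to Z.
          Visit Z.
          At Z: go left to A.
            A is a leaf — visit A.
          At Z: go right to W.
            Visit W.
            At W: go left to D.
              D is a leaf — visit D.
            At W: go right to P.
              P is a leaf — visit P.
        At V: go right to B.
          Visit B.
          At B: go left to J.
            J is a leaf — visit J.
          At B: no right child.
    At U: go right to C.
      Visit C.
      At C: go left to R.
        R is a leaf — visit R.
      At C: no right child.
  At T: no right child.
At N: no right child.
Full pre-order sequence: N, T, U, S, V, Z, A, W, D, P, B, J, C, R.

2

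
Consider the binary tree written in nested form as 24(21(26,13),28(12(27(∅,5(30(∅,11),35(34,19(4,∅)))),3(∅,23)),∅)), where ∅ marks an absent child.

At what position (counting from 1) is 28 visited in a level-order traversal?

Level-order visits nodes level by level from the root, left to right within each level.
Level 0: 24
Level 1: 21, 28
Level 2: 26, 13, 12
Level 3: 27, 3
Level 4: 5, 23
Level 5: 30, 35
Level 6: 11, 34, 19
Level 7: 4
Full level-order sequence: 24, 21, 28, 26, 13, 12, 27, 3, 5, 23, 30, 35, 11, 34, 19, 4.

3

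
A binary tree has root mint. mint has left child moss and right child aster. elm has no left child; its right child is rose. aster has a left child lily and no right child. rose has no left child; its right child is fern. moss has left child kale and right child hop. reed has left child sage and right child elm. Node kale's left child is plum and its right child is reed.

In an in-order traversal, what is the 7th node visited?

In-order visits the left subtree, then the node, then the right subtree.
At mint: go left to moss.
  At moss: go left to kale.
    At kale: go left to plum.
      plum is a leaf — visit plum.
    Visit kale.
    At kale: go right to reed.
      At reed: go left to sage.
        sage is a leaf — visit sage.
      Visit reed.
      At reed: go right to elm.
        At elm: no left child.
        Visit elm.
        At elm: go right to rose.
          At rose: no left child.
          Visit rose.
          At rose: go right to fern.
            fern is a leaf — visit fern.
  Visit moss.
  At moss: go right to hop.
    hop is a leaf — visit hop.
Visit mint.
At mint: go right to aster.
  At aster: go left to lily.
    lily is a leaf — visit lily.
  Visit aster.
  At aster: no right child.
Full in-order sequence: plum, kale, sage, reed, elm, rose, fern, moss, hop, mint, lily, aster.

fern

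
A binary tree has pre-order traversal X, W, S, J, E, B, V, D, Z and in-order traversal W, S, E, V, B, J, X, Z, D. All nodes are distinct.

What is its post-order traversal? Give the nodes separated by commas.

The first element of pre-order is the root; it splits in-order into left and right subtrees.
Root X: left subtree has 6 nodes {W, S, E, V, B, J}, right has 2 {Z, D}.
  Root W: left subtree has 0 nodes { }, right has 5 {S, E, V, B, J}.
    Root S: left subtree has 0 nodes { }, right has 4 {E, V, B, J}.
      Root J: left subtree has 3 nodes {E, V, B}, right has 0 { }.
        Root E: left subtree has 0 nodes { }, right has 2 {V, B}.
          Root B: left subtree has 1 node {V}, right has 0 { }.
  Root D: left subtree has 1 node {Z}, right has 0 { }.

V, B, E, J, S, W, Z, D, X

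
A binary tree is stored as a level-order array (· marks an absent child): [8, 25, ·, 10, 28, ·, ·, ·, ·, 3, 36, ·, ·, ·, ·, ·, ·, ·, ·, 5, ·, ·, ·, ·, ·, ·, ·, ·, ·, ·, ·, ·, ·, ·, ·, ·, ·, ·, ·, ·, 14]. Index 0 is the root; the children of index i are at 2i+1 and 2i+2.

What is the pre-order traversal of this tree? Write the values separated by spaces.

Pre-order visits the node, then its left subtree, then its right subtree.
Visit 8.
At 8: go left to 25.
  Visit 25.
  At 25: go left to 10.
    10 is a leaf — visit 10.
  At 25: go right to 28.
    Visit 28.
    At 28: go left to 3.
      Visit 3.
      At 3: go left to 5.
        Visit 5.
        At 5: no left child.
        At 5: go right to 14.
          14 is a leaf — visit 14.
      At 3: no right child.
    At 28: go right to 36.
      36 is a leaf — visit 36.
At 8: no right child.

8 25 10 28 3 5 14 36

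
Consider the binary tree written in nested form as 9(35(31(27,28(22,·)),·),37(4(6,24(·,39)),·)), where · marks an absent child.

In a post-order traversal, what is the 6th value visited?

Post-order visits the left subtree, then the right subtree, then the node.
At 9: go left to 35.
  At 35: go left to 31.
    At 31: go left to 27.
      27 is a leaf — visit 27.
    At 31: go right to 28.
      At 28: go left to 22.
        22 is a leaf — visit 22.
      At 28: no right child.
      Visit 28.
    Visit 31.
  At 35: no right child.
  Visit 35.
At 9: go right to 37.
  At 37: go left to 4.
    At 4: go left to 6.
      6 is a leaf — visit 6.
    At 4: go right to 24.
      At 24: no left child.
      At 24: go right to 39.
        39 is a leaf — visit 39.
      Visit 24.
    Visit 4.
  At 37: no right child.
  Visit 37.
Visit 9.
Full post-order sequence: 27, 22, 28, 31, 35, 6, 39, 24, 4, 37, 9.

6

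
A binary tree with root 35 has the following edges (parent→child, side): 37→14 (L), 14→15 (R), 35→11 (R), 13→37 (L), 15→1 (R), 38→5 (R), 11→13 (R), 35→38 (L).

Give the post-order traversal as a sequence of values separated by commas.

5, 38, 1, 15, 14, 37, 13, 11, 35

Post-order visits the left subtree, then the right subtree, then the node.
At 35: go left to 38.
  At 38: no left child.
  At 38: go right to 5.
    5 is a leaf — visit 5.
  Visit 38.
At 35: go right to 11.
  At 11: no left child.
  At 11: go right to 13.
    At 13: go left to 37.
      At 37: go left to 14.
        At 14: no left child.
        At 14: go right to 15.
          At 15: no left child.
          At 15: go right to 1.
            1 is a leaf — visit 1.
          Visit 15.
        Visit 14.
      At 37: no right child.
      Visit 37.
    At 13: no right child.
    Visit 13.
  Visit 11.
Visit 35.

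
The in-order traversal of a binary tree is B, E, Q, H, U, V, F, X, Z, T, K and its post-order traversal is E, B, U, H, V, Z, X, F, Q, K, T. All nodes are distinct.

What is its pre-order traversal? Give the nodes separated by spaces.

T Q B E F V H U X Z K

The last element of post-order is the root; it splits in-order into left and right subtrees.
Root T: left subtree has 9 nodes {B, E, Q, H, U, V, F, X, Z}, right has 1 {K}.
  Root Q: left subtree has 2 nodes {B, E}, right has 6 {H, U, V, F, X, Z}.
    Root B: left subtree has 0 nodes { }, right has 1 {E}.
    Root F: left subtree has 3 nodes {H, U, V}, right has 2 {X, Z}.
      Root V: left subtree has 2 nodes {H, U}, right has 0 { }.
        Root H: left subtree has 0 nodes { }, right has 1 {U}.
      Root X: left subtree has 0 nodes { }, right has 1 {Z}.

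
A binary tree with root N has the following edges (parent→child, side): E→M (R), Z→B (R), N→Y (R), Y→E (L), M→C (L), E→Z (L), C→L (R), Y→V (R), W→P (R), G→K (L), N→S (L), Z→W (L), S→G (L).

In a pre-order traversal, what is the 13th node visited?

Pre-order visits the node, then its left subtree, then its right subtree.
Visit N.
At N: go left to S.
  Visit S.
  At S: go left to G.
    Visit G.
    At G: go left to K.
      K is a leaf — visit K.
    At G: no right child.
  At S: no right child.
At N: go right to Y.
  Visit Y.
  At Y: go left to E.
    Visit E.
    At E: go left to Z.
      Visit Z.
      At Z: go left to W.
        Visit W.
        At W: no left child.
        At W: go right to P.
          P is a leaf — visit P.
      At Z: go right to B.
        B is a leaf — visit B.
    At E: go right to M.
      Visit M.
      At M: go left to C.
        Visit C.
        At C: no left child.
        At C: go right to L.
          L is a leaf — visit L.
      At M: no right child.
  At Y: go right to V.
    V is a leaf — visit V.
Full pre-order sequence: N, S, G, K, Y, E, Z, W, P, B, M, C, L, V.

L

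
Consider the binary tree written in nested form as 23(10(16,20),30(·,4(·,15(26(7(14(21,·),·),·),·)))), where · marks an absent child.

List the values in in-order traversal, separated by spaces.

In-order visits the left subtree, then the node, then the right subtree.
At 23: go left to 10.
  At 10: go left to 16.
    16 is a leaf — visit 16.
  Visit 10.
  At 10: go right to 20.
    20 is a leaf — visit 20.
Visit 23.
At 23: go right to 30.
  At 30: no left child.
  Visit 30.
  At 30: go right to 4.
    At 4: no left child.
    Visit 4.
    At 4: go right to 15.
      At 15: go left to 26.
        At 26: go left to 7.
          At 7: go left to 14.
            At 14: go left to 21.
              21 is a leaf — visit 21.
            Visit 14.
            At 14: no right child.
          Visit 7.
          At 7: no right child.
        Visit 26.
        At 26: no right child.
      Visit 15.
      At 15: no right child.

16 10 20 23 30 4 21 14 7 26 15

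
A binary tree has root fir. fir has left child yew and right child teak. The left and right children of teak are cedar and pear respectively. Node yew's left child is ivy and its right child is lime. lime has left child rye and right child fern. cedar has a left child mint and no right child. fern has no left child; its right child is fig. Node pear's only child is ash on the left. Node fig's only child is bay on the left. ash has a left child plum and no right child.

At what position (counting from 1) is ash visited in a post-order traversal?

11

Post-order visits the left subtree, then the right subtree, then the node.
At fir: go left to yew.
  At yew: go left to ivy.
    ivy is a leaf — visit ivy.
  At yew: go right to lime.
    At lime: go left to rye.
      rye is a leaf — visit rye.
    At lime: go right to fern.
      At fern: no left child.
      At fern: go right to fig.
        At fig: go left to bay.
          bay is a leaf — visit bay.
        At fig: no right child.
        Visit fig.
      Visit fern.
    Visit lime.
  Visit yew.
At fir: go right to teak.
  At teak: go left to cedar.
    At cedar: go left to mint.
      mint is a leaf — visit mint.
    At cedar: no right child.
    Visit cedar.
  At teak: go right to pear.
    At pear: go left to ash.
      At ash: go left to plum.
        plum is a leaf — visit plum.
      At ash: no right child.
      Visit ash.
    At pear: no right child.
    Visit pear.
  Visit teak.
Visit fir.
Full post-order sequence: ivy, rye, bay, fig, fern, lime, yew, mint, cedar, plum, ash, pear, teak, fir.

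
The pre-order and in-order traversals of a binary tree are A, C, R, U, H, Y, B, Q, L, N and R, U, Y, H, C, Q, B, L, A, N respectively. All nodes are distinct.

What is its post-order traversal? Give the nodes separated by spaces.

The first element of pre-order is the root; it splits in-order into left and right subtrees.
Root A: left subtree has 8 nodes {R, U, Y, H, C, Q, B, L}, right has 1 {N}.
  Root C: left subtree has 4 nodes {R, U, Y, H}, right has 3 {Q, B, L}.
    Root R: left subtree has 0 nodes { }, right has 3 {U, Y, H}.
      Root U: left subtree has 0 nodes { }, right has 2 {Y, H}.
        Root H: left subtree has 1 node {Y}, right has 0 { }.
    Root B: left subtree has 1 node {Q}, right has 1 {L}.

Y H U R Q L B C N A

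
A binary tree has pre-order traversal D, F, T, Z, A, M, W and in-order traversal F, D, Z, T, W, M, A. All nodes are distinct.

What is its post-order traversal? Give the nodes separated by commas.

F, Z, W, M, A, T, D

The first element of pre-order is the root; it splits in-order into left and right subtrees.
Root D: left subtree has 1 node {F}, right has 5 {Z, T, W, M, A}.
  Root T: left subtree has 1 node {Z}, right has 3 {W, M, A}.
    Root A: left subtree has 2 nodes {W, M}, right has 0 { }.
      Root M: left subtree has 1 node {W}, right has 0 { }.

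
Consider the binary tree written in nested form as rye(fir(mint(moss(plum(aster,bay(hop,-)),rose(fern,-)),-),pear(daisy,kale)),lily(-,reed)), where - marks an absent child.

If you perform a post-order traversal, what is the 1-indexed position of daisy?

Post-order visits the left subtree, then the right subtree, then the node.
At rye: go left to fir.
  At fir: go left to mint.
    At mint: go left to moss.
      At moss: go left to plum.
        At plum: go left to aster.
          aster is a leaf — visit aster.
        At plum: go right to bay.
          At bay: go left to hop.
            hop is a leaf — visit hop.
          At bay: no right child.
          Visit bay.
        Visit plum.
      At moss: go right to rose.
        At rose: go left to fern.
          fern is a leaf — visit fern.
        At rose: no right child.
        Visit rose.
      Visit moss.
    At mint: no right child.
    Visit mint.
  At fir: go right to pear.
    At pear: go left to daisy.
      daisy is a leaf — visit daisy.
    At pear: go right to kale.
      kale is a leaf — visit kale.
    Visit pear.
  Visit fir.
At rye: go right to lily.
  At lily: no left child.
  At lily: go right to reed.
    reed is a leaf — visit reed.
  Visit lily.
Visit rye.
Full post-order sequence: aster, hop, bay, plum, fern, rose, moss, mint, daisy, kale, pear, fir, reed, lily, rye.

9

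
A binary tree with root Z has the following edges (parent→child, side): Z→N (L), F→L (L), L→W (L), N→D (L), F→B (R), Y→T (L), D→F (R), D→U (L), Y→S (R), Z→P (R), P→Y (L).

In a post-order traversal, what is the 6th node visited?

D

Post-order visits the left subtree, then the right subtree, then the node.
At Z: go left to N.
  At N: go left to D.
    At D: go left to U.
      U is a leaf — visit U.
    At D: go right to F.
      At F: go left to L.
        At L: go left to W.
          W is a leaf — visit W.
        At L: no right child.
        Visit L.
      At F: go right to B.
        B is a leaf — visit B.
      Visit F.
    Visit D.
  At N: no right child.
  Visit N.
At Z: go right to P.
  At P: go left to Y.
    At Y: go left to T.
      T is a leaf — visit T.
    At Y: go right to S.
      S is a leaf — visit S.
    Visit Y.
  At P: no right child.
  Visit P.
Visit Z.
Full post-order sequence: U, W, L, B, F, D, N, T, S, Y, P, Z.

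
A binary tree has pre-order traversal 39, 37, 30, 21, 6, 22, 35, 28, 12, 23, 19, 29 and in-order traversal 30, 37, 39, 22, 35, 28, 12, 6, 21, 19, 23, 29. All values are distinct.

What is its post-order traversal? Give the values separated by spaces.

The first element of pre-order is the root; it splits in-order into left and right subtrees.
Root 39: left subtree has 2 nodes {30, 37}, right has 9 {22, 35, 28, 12, 6, 21, 19, 23, 29}.
  Root 37: left subtree has 1 node {30}, right has 0 { }.
  Root 21: left subtree has 5 nodes {22, 35, 28, 12, 6}, right has 3 {19, 23, 29}.
    Root 6: left subtree has 4 nodes {22, 35, 28, 12}, right has 0 { }.
      Root 22: left subtree has 0 nodes { }, right has 3 {35, 28, 12}.
        Root 35: left subtree has 0 nodes { }, right has 2 {28, 12}.
          Root 28: left subtree has 0 nodes { }, right has 1 {12}.
    Root 23: left subtree has 1 node {19}, right has 1 {29}.

30 37 12 28 35 22 6 19 29 23 21 39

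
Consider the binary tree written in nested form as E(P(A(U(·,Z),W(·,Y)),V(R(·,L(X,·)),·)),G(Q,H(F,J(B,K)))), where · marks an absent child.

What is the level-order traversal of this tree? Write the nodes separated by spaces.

E P G A V Q H U W R F J Z Y L B K X

Level-order visits nodes level by level from the root, left to right within each level.
Level 0: E
Level 1: P, G
Level 2: A, V, Q, H
Level 3: U, W, R, F, J
Level 4: Z, Y, L, B, K
Level 5: X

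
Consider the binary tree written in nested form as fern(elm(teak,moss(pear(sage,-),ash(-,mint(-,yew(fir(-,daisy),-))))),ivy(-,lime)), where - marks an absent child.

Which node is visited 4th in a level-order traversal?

Level-order visits nodes level by level from the root, left to right within each level.
Level 0: fern
Level 1: elm, ivy
Level 2: teak, moss, lime
Level 3: pear, ash
Level 4: sage, mint
Level 5: yew
Level 6: fir
Level 7: daisy
Full level-order sequence: fern, elm, ivy, teak, moss, lime, pear, ash, sage, mint, yew, fir, daisy.

teak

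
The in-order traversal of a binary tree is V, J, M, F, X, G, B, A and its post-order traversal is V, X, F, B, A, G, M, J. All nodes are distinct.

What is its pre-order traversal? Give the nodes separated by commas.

The last element of post-order is the root; it splits in-order into left and right subtrees.
Root J: left subtree has 1 node {V}, right has 6 {M, F, X, G, B, A}.
  Root M: left subtree has 0 nodes { }, right has 5 {F, X, G, B, A}.
    Root G: left subtree has 2 nodes {F, X}, right has 2 {B, A}.
      Root F: left subtree has 0 nodes { }, right has 1 {X}.
      Root A: left subtree has 1 node {B}, right has 0 { }.

J, V, M, G, F, X, A, B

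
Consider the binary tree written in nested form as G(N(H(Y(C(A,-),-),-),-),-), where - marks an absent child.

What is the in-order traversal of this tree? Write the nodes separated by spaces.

A C Y H N G

In-order visits the left subtree, then the node, then the right subtree.
At G: go left to N.
  At N: go left to H.
    At H: go left to Y.
      At Y: go left to C.
        At C: go left to A.
          A is a leaf — visit A.
        Visit C.
        At C: no right child.
      Visit Y.
      At Y: no right child.
    Visit H.
    At H: no right child.
  Visit N.
  At N: no right child.
Visit G.
At G: no right child.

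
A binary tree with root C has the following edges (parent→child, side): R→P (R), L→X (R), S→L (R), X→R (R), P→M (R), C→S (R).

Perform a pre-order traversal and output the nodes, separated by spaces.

Pre-order visits the node, then its left subtree, then its right subtree.
Visit C.
At C: no left child.
At C: go right to S.
  Visit S.
  At S: no left child.
  At S: go right to L.
    Visit L.
    At L: no left child.
    At L: go right to X.
      Visit X.
      At X: no left child.
      At X: go right to R.
        Visit R.
        At R: no left child.
        At R: go right to P.
          Visit P.
          At P: no left child.
          At P: go right to M.
            M is a leaf — visit M.

C S L X R P M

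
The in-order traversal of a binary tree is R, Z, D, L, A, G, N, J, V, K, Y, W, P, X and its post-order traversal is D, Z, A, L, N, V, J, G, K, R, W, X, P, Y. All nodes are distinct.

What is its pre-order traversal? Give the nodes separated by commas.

Y, R, K, G, L, Z, D, A, J, N, V, P, W, X

The last element of post-order is the root; it splits in-order into left and right subtrees.
Root Y: left subtree has 10 nodes {R, Z, D, L, A, G, N, J, V, K}, right has 3 {W, P, X}.
  Root R: left subtree has 0 nodes { }, right has 9 {Z, D, L, A, G, N, J, V, K}.
    Root K: left subtree has 8 nodes {Z, D, L, A, G, N, J, V}, right has 0 { }.
      Root G: left subtree has 4 nodes {Z, D, L, A}, right has 3 {N, J, V}.
        Root L: left subtree has 2 nodes {Z, D}, right has 1 {A}.
          Root Z: left subtree has 0 nodes { }, right has 1 {D}.
        Root J: left subtree has 1 node {N}, right has 1 {V}.
  Root P: left subtree has 1 node {W}, right has 1 {X}.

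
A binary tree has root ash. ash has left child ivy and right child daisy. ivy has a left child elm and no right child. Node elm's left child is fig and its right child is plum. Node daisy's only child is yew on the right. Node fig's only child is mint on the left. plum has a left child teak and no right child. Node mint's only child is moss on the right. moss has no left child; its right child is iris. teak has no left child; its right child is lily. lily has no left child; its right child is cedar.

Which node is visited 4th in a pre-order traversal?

Pre-order visits the node, then its left subtree, then its right subtree.
Visit ash.
At ash: go left to ivy.
  Visit ivy.
  At ivy: go left to elm.
    Visit elm.
    At elm: go left to fig.
      Visit fig.
      At fig: go left to mint.
        Visit mint.
        At mint: no left child.
        At mint: go right to moss.
          Visit moss.
          At moss: no left child.
          At moss: go right to iris.
            iris is a leaf — visit iris.
      At fig: no right child.
    At elm: go right to plum.
      Visit plum.
      At plum: go left to teak.
        Visit teak.
        At teak: no left child.
        At teak: go right to lily.
          Visit lily.
          At lily: no left child.
          At lily: go right to cedar.
            cedar is a leaf — visit cedar.
      At plum: no right child.
  At ivy: no right child.
At ash: go right to daisy.
  Visit daisy.
  At daisy: no left child.
  At daisy: go right to yew.
    yew is a leaf — visit yew.
Full pre-order sequence: ash, ivy, elm, fig, mint, moss, iris, plum, teak, lily, cedar, daisy, yew.

fig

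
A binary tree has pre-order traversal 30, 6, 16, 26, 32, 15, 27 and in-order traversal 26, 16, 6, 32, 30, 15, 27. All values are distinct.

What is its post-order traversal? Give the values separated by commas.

26, 16, 32, 6, 27, 15, 30

The first element of pre-order is the root; it splits in-order into left and right subtrees.
Root 30: left subtree has 4 nodes {26, 16, 6, 32}, right has 2 {15, 27}.
  Root 6: left subtree has 2 nodes {26, 16}, right has 1 {32}.
    Root 16: left subtree has 1 node {26}, right has 0 { }.
  Root 15: left subtree has 0 nodes { }, right has 1 {27}.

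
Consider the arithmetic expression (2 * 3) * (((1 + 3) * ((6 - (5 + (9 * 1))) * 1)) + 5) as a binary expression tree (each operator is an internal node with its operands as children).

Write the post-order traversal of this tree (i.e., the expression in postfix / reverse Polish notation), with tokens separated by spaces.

2 3 * 1 3 + 6 5 9 1 * + - 1 * * 5 + *

Post-order on an expression tree gives postfix notation: for each operator, emit left operand, right operand, then the operator.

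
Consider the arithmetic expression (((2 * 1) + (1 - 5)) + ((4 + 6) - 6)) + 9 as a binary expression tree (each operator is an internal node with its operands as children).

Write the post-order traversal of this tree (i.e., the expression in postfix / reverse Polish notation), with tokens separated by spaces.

Post-order on an expression tree gives postfix notation: for each operator, emit left operand, right operand, then the operator.

2 1 * 1 5 - + 4 6 + 6 - + 9 +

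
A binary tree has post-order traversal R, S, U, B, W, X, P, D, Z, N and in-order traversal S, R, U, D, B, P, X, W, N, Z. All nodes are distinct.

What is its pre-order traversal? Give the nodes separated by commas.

N, D, U, S, R, P, B, X, W, Z

The last element of post-order is the root; it splits in-order into left and right subtrees.
Root N: left subtree has 8 nodes {S, R, U, D, B, P, X, W}, right has 1 {Z}.
  Root D: left subtree has 3 nodes {S, R, U}, right has 4 {B, P, X, W}.
    Root U: left subtree has 2 nodes {S, R}, right has 0 { }.
      Root S: left subtree has 0 nodes { }, right has 1 {R}.
    Root P: left subtree has 1 node {B}, right has 2 {X, W}.
      Root X: left subtree has 0 nodes { }, right has 1 {W}.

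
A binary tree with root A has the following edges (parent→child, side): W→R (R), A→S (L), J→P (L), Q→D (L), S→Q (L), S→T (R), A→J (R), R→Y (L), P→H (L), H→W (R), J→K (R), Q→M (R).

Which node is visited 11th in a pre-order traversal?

Pre-order visits the node, then its left subtree, then its right subtree.
Visit A.
At A: go left to S.
  Visit S.
  At S: go left to Q.
    Visit Q.
    At Q: go left to D.
      D is a leaf — visit D.
    At Q: go right to M.
      M is a leaf — visit M.
  At S: go right to T.
    T is a leaf — visit T.
At A: go right to J.
  Visit J.
  At J: go left to P.
    Visit P.
    At P: go left to H.
      Visit H.
      At H: no left child.
      At H: go right to W.
        Visit W.
        At W: no left child.
        At W: go right to R.
          Visit R.
          At R: go left to Y.
            Y is a leaf — visit Y.
          At R: no right child.
    At P: no right child.
  At J: go right to K.
    K is a leaf — visit K.
Full pre-order sequence: A, S, Q, D, M, T, J, P, H, W, R, Y, K.

R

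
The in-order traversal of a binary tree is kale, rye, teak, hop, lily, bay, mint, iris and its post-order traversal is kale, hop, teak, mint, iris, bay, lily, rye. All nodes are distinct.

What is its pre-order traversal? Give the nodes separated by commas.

The last element of post-order is the root; it splits in-order into left and right subtrees.
Root rye: left subtree has 1 node {kale}, right has 6 {teak, hop, lily, bay, mint, iris}.
  Root lily: left subtree has 2 nodes {teak, hop}, right has 3 {bay, mint, iris}.
    Root teak: left subtree has 0 nodes { }, right has 1 {hop}.
    Root bay: left subtree has 0 nodes { }, right has 2 {mint, iris}.
      Root iris: left subtree has 1 node {mint}, right has 0 { }.

rye, kale, lily, teak, hop, bay, iris, mint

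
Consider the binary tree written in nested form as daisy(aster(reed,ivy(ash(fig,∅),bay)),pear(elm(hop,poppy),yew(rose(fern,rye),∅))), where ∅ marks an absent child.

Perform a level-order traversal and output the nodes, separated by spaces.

daisy aster pear reed ivy elm yew ash bay hop poppy rose fig fern rye

Level-order visits nodes level by level from the root, left to right within each level.
Level 0: daisy
Level 1: aster, pear
Level 2: reed, ivy, elm, yew
Level 3: ash, bay, hop, poppy, rose
Level 4: fig, fern, rye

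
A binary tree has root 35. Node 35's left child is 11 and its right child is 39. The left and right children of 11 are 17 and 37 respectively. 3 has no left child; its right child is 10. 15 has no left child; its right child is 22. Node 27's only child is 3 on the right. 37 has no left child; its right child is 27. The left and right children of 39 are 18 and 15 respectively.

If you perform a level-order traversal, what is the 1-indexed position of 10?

Level-order visits nodes level by level from the root, left to right within each level.
Level 0: 35
Level 1: 11, 39
Level 2: 17, 37, 18, 15
Level 3: 27, 22
Level 4: 3
Level 5: 10
Full level-order sequence: 35, 11, 39, 17, 37, 18, 15, 27, 22, 3, 10.

11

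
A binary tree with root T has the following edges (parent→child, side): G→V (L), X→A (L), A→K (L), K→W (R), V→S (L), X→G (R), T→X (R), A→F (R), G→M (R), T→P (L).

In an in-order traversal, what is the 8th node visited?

S

In-order visits the left subtree, then the node, then the right subtree.
At T: go left to P.
  P is a leaf — visit P.
Visit T.
At T: go right to X.
  At X: go left to A.
    At A: go left to K.
      At K: no left child.
      Visit K.
      At K: go right to W.
        W is a leaf — visit W.
    Visit A.
    At A: go right to F.
      F is a leaf — visit F.
  Visit X.
  At X: go right to G.
    At G: go left to V.
      At V: go left to S.
        S is a leaf — visit S.
      Visit V.
      At V: no right child.
    Visit G.
    At G: go right to M.
      M is a leaf — visit M.
Full in-order sequence: P, T, K, W, A, F, X, S, V, G, M.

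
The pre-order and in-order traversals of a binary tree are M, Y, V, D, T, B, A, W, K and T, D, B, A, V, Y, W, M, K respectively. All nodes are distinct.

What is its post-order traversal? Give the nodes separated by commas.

T, A, B, D, V, W, Y, K, M

The first element of pre-order is the root; it splits in-order into left and right subtrees.
Root M: left subtree has 7 nodes {T, D, B, A, V, Y, W}, right has 1 {K}.
  Root Y: left subtree has 5 nodes {T, D, B, A, V}, right has 1 {W}.
    Root V: left subtree has 4 nodes {T, D, B, A}, right has 0 { }.
      Root D: left subtree has 1 node {T}, right has 2 {B, A}.
        Root B: left subtree has 0 nodes { }, right has 1 {A}.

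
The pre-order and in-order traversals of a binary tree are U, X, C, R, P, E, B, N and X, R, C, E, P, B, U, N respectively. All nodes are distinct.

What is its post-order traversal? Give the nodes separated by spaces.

The first element of pre-order is the root; it splits in-order into left and right subtrees.
Root U: left subtree has 6 nodes {X, R, C, E, P, B}, right has 1 {N}.
  Root X: left subtree has 0 nodes { }, right has 5 {R, C, E, P, B}.
    Root C: left subtree has 1 node {R}, right has 3 {E, P, B}.
      Root P: left subtree has 1 node {E}, right has 1 {B}.

R E B P C X N U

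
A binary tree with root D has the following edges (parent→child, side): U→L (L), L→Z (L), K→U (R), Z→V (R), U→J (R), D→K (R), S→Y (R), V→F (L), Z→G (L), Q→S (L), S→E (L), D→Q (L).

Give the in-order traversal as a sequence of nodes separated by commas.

E, S, Y, Q, D, K, G, Z, F, V, L, U, J

In-order visits the left subtree, then the node, then the right subtree.
At D: go left to Q.
  At Q: go left to S.
    At S: go left to E.
      E is a leaf — visit E.
    Visit S.
    At S: go right to Y.
      Y is a leaf — visit Y.
  Visit Q.
  At Q: no right child.
Visit D.
At D: go right to K.
  At K: no left child.
  Visit K.
  At K: go right to U.
    At U: go left to L.
      At L: go left to Z.
        At Z: go left to G.
          G is a leaf — visit G.
        Visit Z.
        At Z: go right to V.
          At V: go left to F.
            F is a leaf — visit F.
          Visit V.
          At V: no right child.
      Visit L.
      At L: no right child.
    Visit U.
    At U: go right to J.
      J is a leaf — visit J.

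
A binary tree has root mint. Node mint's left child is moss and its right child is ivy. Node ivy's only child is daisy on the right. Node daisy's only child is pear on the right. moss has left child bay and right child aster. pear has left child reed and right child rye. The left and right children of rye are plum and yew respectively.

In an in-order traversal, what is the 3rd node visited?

aster

In-order visits the left subtree, then the node, then the right subtree.
At mint: go left to moss.
  At moss: go left to bay.
    bay is a leaf — visit bay.
  Visit moss.
  At moss: go right to aster.
    aster is a leaf — visit aster.
Visit mint.
At mint: go right to ivy.
  At ivy: no left child.
  Visit ivy.
  At ivy: go right to daisy.
    At daisy: no left child.
    Visit daisy.
    At daisy: go right to pear.
      At pear: go left to reed.
        reed is a leaf — visit reed.
      Visit pear.
      At pear: go right to rye.
        At rye: go left to plum.
          plum is a leaf — visit plum.
        Visit rye.
        At rye: go right to yew.
          yew is a leaf — visit yew.
Full in-order sequence: bay, moss, aster, mint, ivy, daisy, reed, pear, plum, rye, yew.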